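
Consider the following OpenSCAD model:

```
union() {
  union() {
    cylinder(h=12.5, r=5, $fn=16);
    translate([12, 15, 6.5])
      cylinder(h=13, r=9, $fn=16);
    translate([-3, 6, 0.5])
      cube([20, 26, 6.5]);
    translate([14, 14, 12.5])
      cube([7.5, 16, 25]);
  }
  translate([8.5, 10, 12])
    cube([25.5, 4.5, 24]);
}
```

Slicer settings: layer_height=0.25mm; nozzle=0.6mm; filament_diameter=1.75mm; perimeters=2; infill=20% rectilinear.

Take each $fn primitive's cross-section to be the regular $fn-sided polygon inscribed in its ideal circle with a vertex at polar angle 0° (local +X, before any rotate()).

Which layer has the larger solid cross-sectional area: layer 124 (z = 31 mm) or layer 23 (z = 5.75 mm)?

layer 23 (z = 5.75 mm)

Layer 124 (z = 31): the cylinder is absent (z outside [0, 12.5]); the cylinder at (12, 15) does not reach this height (z outside [6.5, 19.5]); the cube at (-3, 6) is absent (z outside [0.5, 7]); the 7.5×16 cube at (14, 14) contributes its full rectangle (area 120.00 mm²); Taking the union: only the 7.5×16 cube at (14, 14) is present, so the union is just that shape — area = 120.00 mm²; the cube at (8.5, 10) (footprint 25.5×4.5) is included at this height (area 114.75 mm²); Taking the union: the regions partially overlap — summed areas 234.75 mm² minus the doubly-counted overlap 3.75 mm² gives 231.00 mm² — area = 231.00 mm². So its area = 231.00 mm². Layer 23 (z = 5.75): the r=5 cylinder gives a regular 16-gon of circumradius 5 (constant along its height) (area = (16/2)·5.000²·sin(360°/16) = 76.54 mm²); the cylinder at (12, 15) is not intersected at this z (z outside [6.5, 19.5]); the 20×26 cube at (-3, 6) contributes its full rectangle (area 520.00 mm²); the cube at (14, 14) is not intersected at this z (z outside [12.5, 37.5]); Combining (union): the 2 present regions are separate (no shared area or edge), so areas and boundary lengths simply add and each stays a separate island — area = 596.54 mm²; the cube at (8.5, 10) is not intersected at this z (z outside [12, 36]); Combining (union): only that combined region is present, so the union is just that shape — area = 596.54 mm². So its area = 596.54 mm². Layer 23 is larger (596.54 vs 231.00 mm²).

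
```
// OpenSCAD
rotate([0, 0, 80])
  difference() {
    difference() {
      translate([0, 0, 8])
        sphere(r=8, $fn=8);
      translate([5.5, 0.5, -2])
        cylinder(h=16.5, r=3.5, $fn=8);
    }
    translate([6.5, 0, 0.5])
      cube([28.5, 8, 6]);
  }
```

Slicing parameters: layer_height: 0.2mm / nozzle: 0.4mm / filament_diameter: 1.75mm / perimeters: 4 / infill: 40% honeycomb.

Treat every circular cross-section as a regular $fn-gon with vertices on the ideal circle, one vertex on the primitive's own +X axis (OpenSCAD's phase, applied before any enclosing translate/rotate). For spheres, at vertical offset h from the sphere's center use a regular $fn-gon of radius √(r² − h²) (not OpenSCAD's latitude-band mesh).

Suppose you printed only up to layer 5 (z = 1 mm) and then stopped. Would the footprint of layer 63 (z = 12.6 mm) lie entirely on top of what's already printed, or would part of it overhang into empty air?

Compare the two slices. At z = 1: the r=8 sphere slices to a regular 8-gon of circumradius 3.873 (√(r²−h²) with h=7 from center) (area = (8/2)·3.873²·sin(360°/8) = 42.43 mm²); the cylinder at (5.5, 0.5): section is a regular 8-gon, circumradius r=3.5 (area = (8/2)·3.500²·sin(360°/8) = 34.65 mm²); After the difference (first − rest): starting from the r=8 sphere (42.43 mm²), the r=3.5 cylinder at (5.5, 0.5) partially overlaps it — only the 4.18 mm² overlap (of its 34.65 mm²) is removed, clipping the outline — area = 38.24 mm²; the cube at (6.5, 0) (footprint 28.5×8) is included at this height (area 228.00 mm²); Taking the first minus the rest: starting from the result so far (38.24 mm²), the 28.5×8 cube at (6.5, 0) misses the remaining region (no effect) — area = 38.24 mm²; (rotated 80° about Z; rotation is an isometry so areas/perimeters/island counts are preserved). At z = 12.6: the sphere: section is a regular 8-gon, circumradius = √(r²−h²) = √(8²−4.6²) = 6.545 (area = (8/2)·6.545²·sin(360°/8) = 121.17 mm²); the cylinder at (5.5, 0.5): section is a regular 8-gon, circumradius r=3.5 (area = (8/2)·3.500²·sin(360°/8) = 34.65 mm²); Taking the first minus the rest: starting from the r=8 sphere (121.17 mm²), the r=3.5 cylinder at (5.5, 0.5) partially overlaps it — only the 19.54 mm² overlap (of its 34.65 mm²) is removed, clipping the outline — area = 101.63 mm²; the cube at (6.5, 0) is not intersected at this z (z outside [0.5, 6.5]); Subtracting the remaining from the first: none of the subtracted shapes is present at this height, so the result so far is unchanged — area = 101.63 mm²; (whole slice rotated 80° about Z — lengths, areas and connectivity unchanged). Checking containment: at z = 12.6 the cross-section extends beyond the z = 1 cross-section by about 63.39 mm².

part overhangs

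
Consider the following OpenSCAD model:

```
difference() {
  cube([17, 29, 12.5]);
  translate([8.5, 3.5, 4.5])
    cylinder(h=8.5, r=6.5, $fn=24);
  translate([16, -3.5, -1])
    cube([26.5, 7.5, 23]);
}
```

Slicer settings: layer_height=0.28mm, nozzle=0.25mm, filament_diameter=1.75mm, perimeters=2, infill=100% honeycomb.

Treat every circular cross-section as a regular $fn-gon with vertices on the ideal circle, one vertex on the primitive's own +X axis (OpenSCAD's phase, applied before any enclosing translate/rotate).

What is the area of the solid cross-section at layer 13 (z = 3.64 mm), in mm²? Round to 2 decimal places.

489.00 mm²

At z = 3.64 mm: the cube is present — its section is the full 17×29 rectangle (area 493.00 mm²); the cylinder at (8.5, 3.5) does not reach this height (z outside [4.5, 13]); the 26.5×7.5 cube at (16, -3.5) contributes its full rectangle (area 198.75 mm²); After the difference (first − rest): starting from the 17×29 cube (493.00 mm²), the 26.5×7.5 cube at (16, -3.5) partially overlaps it — only the 4.00 mm² overlap (of its 198.75 mm²) is removed, clipping the outline — area = 489.00 mm². Overall, the cross-section is a single solid region. Net area = 489.00 mm².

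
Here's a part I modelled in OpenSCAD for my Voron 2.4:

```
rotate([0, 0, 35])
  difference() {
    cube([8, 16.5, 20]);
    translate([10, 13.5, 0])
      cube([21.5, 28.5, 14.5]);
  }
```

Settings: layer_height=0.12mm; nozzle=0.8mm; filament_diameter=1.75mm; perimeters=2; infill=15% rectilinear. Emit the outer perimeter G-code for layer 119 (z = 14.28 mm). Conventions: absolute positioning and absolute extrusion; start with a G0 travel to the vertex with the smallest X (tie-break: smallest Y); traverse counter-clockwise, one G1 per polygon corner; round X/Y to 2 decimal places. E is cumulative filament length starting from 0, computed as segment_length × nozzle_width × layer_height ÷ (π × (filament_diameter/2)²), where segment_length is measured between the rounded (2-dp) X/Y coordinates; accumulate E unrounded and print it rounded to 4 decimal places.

G0 X-9.46 Y13.52 Z14.28
G1 X0.00 Y0.00 E0.6586
G1 X6.55 Y4.59 E0.9778
G1 X-2.91 Y18.10 E1.6361
G1 X-9.46 Y13.52 E1.9551

At z = 14.28 mm: the cube is present — its section is the full 8×16.5 rectangle; the 21.5×28.5 cube at (10, 13.5) contributes its full rectangle; Taking the first minus the rest: starting from the 8×16.5 cube, the 21.5×28.5 cube at (10, 13.5) misses the remaining region (no effect) — 1 connected region; (rotated 35° about Z; rotation is an isometry so areas/perimeters/island counts are preserved). The outline is a single polygon with 4 vertices. Extrusion per mm of travel: 0.8 × 0.12 / (π × 0.875²) = 0.039912. Accumulating E over each segment gives final E = 1.9551.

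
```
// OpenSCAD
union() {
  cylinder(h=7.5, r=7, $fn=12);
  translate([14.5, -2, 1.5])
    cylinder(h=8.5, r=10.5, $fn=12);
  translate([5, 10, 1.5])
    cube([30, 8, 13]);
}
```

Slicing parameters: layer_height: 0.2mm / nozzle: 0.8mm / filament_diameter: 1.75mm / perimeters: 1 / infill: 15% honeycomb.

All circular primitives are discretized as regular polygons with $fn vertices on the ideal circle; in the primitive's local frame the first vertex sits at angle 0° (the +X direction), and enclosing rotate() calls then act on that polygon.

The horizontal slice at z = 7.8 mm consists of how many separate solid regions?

2

At z = 7.8 mm: the cylinder is absent (z outside [0, 7.5]); the cylinder at (14.5, -2): section is a regular 12-gon, circumradius r=10.5; the cube at (5, 10) (footprint 30×8) is included at this height; Merging all regions: the 2 present regions are separate (no shared area or edge), so areas and boundary lengths simply add and each stays a separate island — 2 connected regions. The result has 2 disconnected regions.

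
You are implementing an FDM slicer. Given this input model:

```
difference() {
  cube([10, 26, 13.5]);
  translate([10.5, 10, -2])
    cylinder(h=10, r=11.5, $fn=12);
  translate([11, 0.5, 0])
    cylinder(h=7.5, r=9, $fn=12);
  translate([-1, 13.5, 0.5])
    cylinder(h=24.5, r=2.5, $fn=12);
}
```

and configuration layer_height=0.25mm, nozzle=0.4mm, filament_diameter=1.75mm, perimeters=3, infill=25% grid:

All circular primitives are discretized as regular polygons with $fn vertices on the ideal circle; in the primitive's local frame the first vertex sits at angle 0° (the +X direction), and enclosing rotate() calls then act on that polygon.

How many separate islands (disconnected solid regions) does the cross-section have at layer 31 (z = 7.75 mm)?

At z = 7.75 mm: the 10×26 cube contributes its full rectangle; the r=11.5 cylinder at (10.5, 10) gives a regular 12-gon of circumradius 11.5 (constant along its height); the cylinder at (11, 0.5) does not reach this height (z outside [0, 7.5]); the cylinder at (-1, 13.5): section is a regular 12-gon, circumradius r=2.5; Subtracting the remaining from the first: starting from the 10×26 cube, the r=11.5 cylinder at (10.5, 10) partially overlaps it — only the 179.73 mm² overlap (of its 396.75 mm²) is removed, clipping the outline; the r=2.5 cylinder at (-1, 13.5) partially overlaps it — only the 0.48 mm² overlap (of its 18.75 mm²) is removed, clipping the outline — 2 connected regions. Overall, the cross-section has 2 separate islands. Island count = 2.

2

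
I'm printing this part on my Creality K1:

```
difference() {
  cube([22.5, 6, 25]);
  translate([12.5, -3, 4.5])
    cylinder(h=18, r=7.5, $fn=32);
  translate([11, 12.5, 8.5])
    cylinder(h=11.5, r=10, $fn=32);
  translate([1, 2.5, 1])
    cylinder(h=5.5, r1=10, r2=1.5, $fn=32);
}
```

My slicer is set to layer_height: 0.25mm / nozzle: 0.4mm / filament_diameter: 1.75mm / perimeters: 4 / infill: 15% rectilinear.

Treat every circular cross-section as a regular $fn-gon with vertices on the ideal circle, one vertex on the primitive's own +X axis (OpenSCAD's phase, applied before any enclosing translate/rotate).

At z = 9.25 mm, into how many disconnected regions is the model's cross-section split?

2

At z = 9.25 mm: the cube is present — its section is the full 22.5×6 rectangle; the r=7.5 cylinder at (12.5, -3) contributes a regular 32-gon of circumradius 7.5; the cylinder at (11, 12.5): section is a regular 32-gon, circumradius r=10; the cone at (1, 2.5) is not intersected at this z (z outside [1, 6.5]); Subtracting the remaining from the first: starting from the 22.5×6 cube, the r=7.5 cylinder at (12.5, -3) partially overlaps it — only the 44.16 mm² overlap (of its 175.58 mm²) is removed, clipping the outline; the r=10 cylinder at (11, 12.5) partially overlaps it — only the 26.58 mm² overlap (of its 312.14 mm²) is removed, clipping the outline — 2 connected regions. The result has 2 disconnected regions.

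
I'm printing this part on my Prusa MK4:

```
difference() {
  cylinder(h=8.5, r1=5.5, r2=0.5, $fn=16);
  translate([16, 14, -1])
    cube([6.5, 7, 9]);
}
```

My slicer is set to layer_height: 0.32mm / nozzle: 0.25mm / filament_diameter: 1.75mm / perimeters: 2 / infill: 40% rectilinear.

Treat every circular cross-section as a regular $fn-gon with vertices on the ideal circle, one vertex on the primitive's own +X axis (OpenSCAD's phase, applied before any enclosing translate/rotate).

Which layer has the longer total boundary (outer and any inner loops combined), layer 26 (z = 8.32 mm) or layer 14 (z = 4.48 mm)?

Layer 26 (z = 8.32): the cone (r1=5.5→r2=0.5) has section circumradius 0.606 here — a regular 16-gon (perimeter = 2·16·0.606·sin(180°/16) = 3.78 mm); the cube at (16, 14) is absent (z outside [-1, 8]); Taking the first minus the rest: none of the subtracted shapes is present at this height, so the cone is unchanged — boundary = 3.78 mm. So its perimeter = 3.78 mm. Layer 14 (z = 4.48): the cone: at t=0.527 of its height the radius interpolates to r₁+(r₂−r₁)t = 2.865, giving a regular 16-gon of that circumradius (perimeter = 2·16·2.865·sin(180°/16) = 17.88 mm); the cube at (16, 14) (footprint 6.5×7) is included at this height (perimeter 27.00 mm); Taking the first minus the rest: starting from the cone, the 6.5×7 cube at (16, 14) misses the remaining region (no effect) — boundary = 17.88 mm. So its perimeter = 17.88 mm. Layer 14 is larger (17.88 vs 3.78 mm).

layer 14 (z = 4.48 mm)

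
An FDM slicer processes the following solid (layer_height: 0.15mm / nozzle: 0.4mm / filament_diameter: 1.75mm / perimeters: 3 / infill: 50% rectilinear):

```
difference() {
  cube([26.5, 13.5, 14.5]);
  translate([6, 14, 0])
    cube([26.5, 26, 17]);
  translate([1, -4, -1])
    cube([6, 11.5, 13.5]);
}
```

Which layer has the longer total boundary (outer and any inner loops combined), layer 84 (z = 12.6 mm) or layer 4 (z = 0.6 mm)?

layer 4 (z = 0.6 mm)

Layer 84 (z = 12.6): the 26.5×13.5 cube contributes its full rectangle (perimeter 80.00 mm); the cube at (6, 14) (footprint 26.5×26) is included at this height (perimeter 105.00 mm); the cube at (1, -4) is absent (z outside [-1, 12.5]); Subtracting the remaining from the first: starting from the 26.5×13.5 cube, the 26.5×26 cube at (6, 14) misses the remaining region (no effect) — boundary = 80.00 mm. So its perimeter = 80.00 mm. Layer 4 (z = 0.6): the 26.5×13.5 cube contributes its full rectangle (perimeter 80.00 mm); the cube at (6, 14) (footprint 26.5×26) is included at this height (perimeter 105.00 mm); the cube at (1, -4) (footprint 6×11.5) is included at this height (perimeter 35.00 mm); After the difference (first − rest): starting from the 26.5×13.5 cube, the 26.5×26 cube at (6, 14) misses the remaining region (no effect); the 6×11.5 cube at (1, -4) partially overlaps it — only the 45.00 mm² overlap (of its 69.00 mm²) is removed, clipping the outline — boundary = 95.00 mm. So its perimeter = 95.00 mm. Layer 4 is larger (95.00 vs 80.00 mm).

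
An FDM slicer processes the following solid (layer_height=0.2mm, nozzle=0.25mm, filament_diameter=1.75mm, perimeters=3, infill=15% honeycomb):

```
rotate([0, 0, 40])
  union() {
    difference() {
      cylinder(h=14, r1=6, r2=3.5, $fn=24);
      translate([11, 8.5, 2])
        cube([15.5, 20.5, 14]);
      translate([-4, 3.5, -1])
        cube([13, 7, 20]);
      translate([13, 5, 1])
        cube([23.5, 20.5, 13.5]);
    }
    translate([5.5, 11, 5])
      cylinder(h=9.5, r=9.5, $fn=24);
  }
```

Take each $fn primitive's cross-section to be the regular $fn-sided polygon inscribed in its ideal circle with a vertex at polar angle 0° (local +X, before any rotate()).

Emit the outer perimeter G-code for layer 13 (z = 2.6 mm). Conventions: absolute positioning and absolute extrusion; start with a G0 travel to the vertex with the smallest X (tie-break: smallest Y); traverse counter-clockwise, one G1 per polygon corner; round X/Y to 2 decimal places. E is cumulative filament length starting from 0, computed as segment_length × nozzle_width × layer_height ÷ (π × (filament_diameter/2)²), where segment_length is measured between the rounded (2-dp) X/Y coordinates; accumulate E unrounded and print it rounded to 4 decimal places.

G0 X-5.51 Y0.34 Z2.60
G1 X-5.45 Y-0.96 E0.0271
G1 X-5.02 Y-2.34 E0.0571
G1 X-4.24 Y-3.56 E0.0872
G1 X-3.18 Y-4.53 E0.1171
G1 X-1.89 Y-5.20 E0.1473
G1 X-0.48 Y-5.51 E0.1773
G1 X0.96 Y-5.45 E0.2073
G1 X2.34 Y-5.02 E0.2373
G1 X3.56 Y-4.24 E0.2674
G1 X4.53 Y-3.18 E0.2973
G1 X5.20 Y-1.89 E0.3275
G1 X5.51 Y-0.48 E0.3575
G1 X5.45 Y0.96 E0.3875
G1 X5.02 Y2.34 E0.4175
G1 X4.24 Y3.56 E0.4476
G1 X3.18 Y4.53 E0.4775
G1 X1.89 Y5.20 E0.5077
G1 X0.99 Y5.40 E0.5269
G1 X-5.31 Y0.11 E0.6979
G1 X-5.51 Y0.34 E0.7042

At z = 2.6 mm: the cone: at t=0.186 of its height the radius interpolates to r₁+(r₂−r₁)t = 5.536, giving a regular 24-gon of that circumradius; the 15.5×20.5 cube at (11, 8.5) contributes its full rectangle; the cube at (-4, 3.5) is present — its section is the full 13×7 rectangle; the 23.5×20.5 cube at (13, 5) contributes its full rectangle; Subtracting the remaining from the first: starting from the cone, the 15.5×20.5 cube at (11, 8.5) misses the remaining region (no effect); the 13×7 cube at (-4, 3.5) partially overlaps it — only the 11.81 mm² overlap (of its 91.00 mm²) is removed, clipping the outline; the 23.5×20.5 cube at (13, 5) misses the remaining region (no effect) — 1 connected region; the cylinder at (5.5, 11) is not intersected at this z (z outside [5, 14.5]); Taking the union: only that combined region is present, so the union is just that shape — 1 connected region; (rotated 40° about Z; rotation is an isometry so areas/perimeters/island counts are preserved). The outline is a single polygon with 20 vertices. Extrusion per mm of travel: 0.25 × 0.2 / (π × 0.875²) = 0.020788. Accumulating E over each segment gives final E = 0.7042.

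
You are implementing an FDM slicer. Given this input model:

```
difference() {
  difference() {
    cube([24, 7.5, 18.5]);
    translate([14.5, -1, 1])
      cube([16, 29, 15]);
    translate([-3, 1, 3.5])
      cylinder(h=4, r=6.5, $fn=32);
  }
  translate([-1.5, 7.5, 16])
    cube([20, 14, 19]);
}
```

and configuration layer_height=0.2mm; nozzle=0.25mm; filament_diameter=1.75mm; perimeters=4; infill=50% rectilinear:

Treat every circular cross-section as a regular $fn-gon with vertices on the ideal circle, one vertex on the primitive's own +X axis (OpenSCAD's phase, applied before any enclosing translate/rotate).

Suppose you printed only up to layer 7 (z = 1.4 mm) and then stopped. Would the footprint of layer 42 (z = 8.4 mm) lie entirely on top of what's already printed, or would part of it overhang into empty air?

Compare the two slices. At z = 1.4: the cube is present — its section is the full 24×7.5 rectangle (area 180.00 mm²); the cube at (14.5, -1) (footprint 16×29) is included at this height (area 464.00 mm²); the cylinder at (-3, 1) is absent (z outside [3.5, 7.5]); Taking the first minus the rest: starting from the 24×7.5 cube (180.00 mm²), the 16×29 cube at (14.5, -1) partially overlaps it — only the 71.25 mm² overlap (of its 464.00 mm²) is removed, clipping the outline — area = 108.75 mm²; the cube at (-1.5, 7.5) does not reach this height (z outside [16, 35]); Taking the first minus the rest: none of the subtracted shapes is present at this height, so the result so far is unchanged — area = 108.75 mm². At z = 8.4: the 24×7.5 cube contributes its full rectangle (area 180.00 mm²); the 16×29 cube at (14.5, -1) contributes its full rectangle (area 464.00 mm²); the cylinder at (-3, 1) is absent (z outside [3.5, 7.5]); Taking the first minus the rest: starting from the 24×7.5 cube (180.00 mm²), the 16×29 cube at (14.5, -1) partially overlaps it — only the 71.25 mm² overlap (of its 464.00 mm²) is removed, clipping the outline — area = 108.75 mm²; the cube at (-1.5, 7.5) does not reach this height (z outside [16, 35]); Subtracting the remaining from the first: none of the subtracted shapes is present at this height, so the result so far is unchanged — area = 108.75 mm². Checking containment: the cross-section at z = 8.4 is a subset of the cross-section at z = 1.4.

entirely on top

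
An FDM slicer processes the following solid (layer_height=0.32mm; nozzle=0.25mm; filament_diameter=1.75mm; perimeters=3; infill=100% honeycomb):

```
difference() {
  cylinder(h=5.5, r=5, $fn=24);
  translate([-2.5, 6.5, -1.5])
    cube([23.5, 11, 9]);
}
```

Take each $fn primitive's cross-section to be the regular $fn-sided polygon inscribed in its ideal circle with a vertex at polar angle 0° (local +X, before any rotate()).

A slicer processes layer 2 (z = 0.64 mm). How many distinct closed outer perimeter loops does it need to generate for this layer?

At z = 0.64 mm: the cylinder: section is a regular 24-gon, circumradius r=5; the cube at (-2.5, 6.5) (footprint 23.5×11) is included at this height; Subtracting the remaining from the first: starting from the r=5 cylinder, the 23.5×11 cube at (-2.5, 6.5) misses the remaining region (no effect) — 1 connected region. The result has 1 disconnected region.

1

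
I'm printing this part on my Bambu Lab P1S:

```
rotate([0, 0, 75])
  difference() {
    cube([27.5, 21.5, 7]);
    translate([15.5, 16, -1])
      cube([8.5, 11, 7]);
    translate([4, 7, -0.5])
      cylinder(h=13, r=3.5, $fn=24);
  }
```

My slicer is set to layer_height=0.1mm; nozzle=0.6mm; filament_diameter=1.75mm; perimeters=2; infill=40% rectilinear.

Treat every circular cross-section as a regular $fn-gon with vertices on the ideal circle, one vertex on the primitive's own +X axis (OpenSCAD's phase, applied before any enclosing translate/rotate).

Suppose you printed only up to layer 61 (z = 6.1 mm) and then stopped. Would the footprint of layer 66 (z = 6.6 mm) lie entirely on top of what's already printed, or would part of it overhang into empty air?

Compare the two slices. At z = 6.1: the 27.5×21.5 cube contributes its full rectangle (area 591.25 mm²); the cube at (15.5, 16) does not reach this height (z outside [-1, 6]); the r=3.5 cylinder at (4, 7) contributes a regular 24-gon of circumradius 3.5 (area = (24/2)·3.500²·sin(360°/24) = 38.05 mm²); After the difference (first − rest): starting from the 27.5×21.5 cube (591.25 mm²), the r=3.5 cylinder at (4, 7) lies wholly inside it (removes its full 38.05 mm² and its 21.93 mm outline becomes a hole wall) — area = 553.20 mm²; (whole slice rotated 75° about Z — lengths, areas and connectivity unchanged). At z = 6.6: the 27.5×21.5 cube contributes its full rectangle (area 591.25 mm²); the cube at (15.5, 16) is not intersected at this z (z outside [-1, 6]); the r=3.5 cylinder at (4, 7) gives a regular 24-gon of circumradius 3.5 (constant along its height) (area = (24/2)·3.500²·sin(360°/24) = 38.05 mm²); After the difference (first − rest): starting from the 27.5×21.5 cube (591.25 mm²), the r=3.5 cylinder at (4, 7) lies wholly inside it (removes its full 38.05 mm² and its 21.93 mm outline becomes a hole wall) — area = 553.20 mm²; (whole slice rotated 75° about Z — lengths, areas and connectivity unchanged). Checking containment: the cross-section at z = 6.6 is a subset of the cross-section at z = 6.1.

entirely on top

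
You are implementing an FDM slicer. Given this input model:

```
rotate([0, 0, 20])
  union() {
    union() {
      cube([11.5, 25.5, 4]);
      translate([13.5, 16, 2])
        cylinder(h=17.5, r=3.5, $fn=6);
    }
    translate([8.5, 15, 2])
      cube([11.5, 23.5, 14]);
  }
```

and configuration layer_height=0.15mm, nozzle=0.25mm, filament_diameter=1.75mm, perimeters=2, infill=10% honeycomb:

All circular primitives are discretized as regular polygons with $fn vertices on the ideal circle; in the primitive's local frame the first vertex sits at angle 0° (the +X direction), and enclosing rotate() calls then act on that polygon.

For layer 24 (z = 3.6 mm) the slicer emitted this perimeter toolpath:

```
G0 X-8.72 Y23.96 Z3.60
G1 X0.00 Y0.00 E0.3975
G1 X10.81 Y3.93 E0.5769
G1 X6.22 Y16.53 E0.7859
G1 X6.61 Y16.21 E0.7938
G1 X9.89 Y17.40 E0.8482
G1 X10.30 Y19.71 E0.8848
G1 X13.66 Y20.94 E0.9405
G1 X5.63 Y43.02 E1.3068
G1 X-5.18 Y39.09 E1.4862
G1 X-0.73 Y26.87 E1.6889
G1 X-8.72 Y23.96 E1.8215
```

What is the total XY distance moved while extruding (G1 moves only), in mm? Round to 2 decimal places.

116.83 mm

Sum the Euclidean lengths of each G1 segment: total = 116.83 mm.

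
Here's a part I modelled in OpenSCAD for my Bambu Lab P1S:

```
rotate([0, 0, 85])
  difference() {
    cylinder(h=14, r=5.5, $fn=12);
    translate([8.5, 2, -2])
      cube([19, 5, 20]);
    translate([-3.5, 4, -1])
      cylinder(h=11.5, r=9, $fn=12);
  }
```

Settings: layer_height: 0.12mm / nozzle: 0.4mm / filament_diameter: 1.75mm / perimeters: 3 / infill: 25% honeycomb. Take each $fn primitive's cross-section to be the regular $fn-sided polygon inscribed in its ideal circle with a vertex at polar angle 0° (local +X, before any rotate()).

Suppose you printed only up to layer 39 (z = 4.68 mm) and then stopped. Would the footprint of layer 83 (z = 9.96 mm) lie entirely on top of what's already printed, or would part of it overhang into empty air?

Compare the two slices. At z = 4.68: the cylinder: section is a regular 12-gon, circumradius r=5.5 (area = (12/2)·5.500²·sin(360°/12) = 90.75 mm²); the cube at (8.5, 2) is present — its section is the full 19×5 rectangle (area 95.00 mm²); the r=9 cylinder at (-3.5, 4) contributes a regular 12-gon of circumradius 9 (area = (12/2)·9.000²·sin(360°/12) = 243.00 mm²); Subtracting the remaining from the first: starting from the r=5.5 cylinder (90.75 mm²), the 19×5 cube at (8.5, 2) misses the remaining region (no effect); the r=9 cylinder at (-3.5, 4) partially overlaps it — only the 76.10 mm² overlap (of its 243.00 mm²) is removed, clipping the outline — area = 14.65 mm²; (whole slice rotated 85° about Z — lengths, areas and connectivity unchanged). At z = 9.96: the cylinder: section is a regular 12-gon, circumradius r=5.5 (area = (12/2)·5.500²·sin(360°/12) = 90.75 mm²); the cube at (8.5, 2) (footprint 19×5) is included at this height (area 95.00 mm²); the r=9 cylinder at (-3.5, 4) contributes a regular 12-gon of circumradius 9 (area = (12/2)·9.000²·sin(360°/12) = 243.00 mm²); After the difference (first − rest): starting from the r=5.5 cylinder (90.75 mm²), the 19×5 cube at (8.5, 2) misses the remaining region (no effect); the r=9 cylinder at (-3.5, 4) partially overlaps it — only the 76.10 mm² overlap (of its 243.00 mm²) is removed, clipping the outline — area = 14.65 mm²; (rotated 85° about Z; rotation is an isometry so areas/perimeters/island counts are preserved). Checking containment: the cross-section at z = 9.96 is a subset of the cross-section at z = 4.68.

entirely on top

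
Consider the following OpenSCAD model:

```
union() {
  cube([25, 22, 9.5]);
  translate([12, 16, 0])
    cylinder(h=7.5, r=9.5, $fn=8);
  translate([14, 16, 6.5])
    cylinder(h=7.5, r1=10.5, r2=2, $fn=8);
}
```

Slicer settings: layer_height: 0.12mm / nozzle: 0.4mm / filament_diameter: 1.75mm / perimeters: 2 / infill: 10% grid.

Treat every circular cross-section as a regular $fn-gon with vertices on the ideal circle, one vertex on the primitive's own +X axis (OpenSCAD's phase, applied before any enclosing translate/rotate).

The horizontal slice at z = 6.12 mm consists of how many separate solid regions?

At z = 6.12 mm: the 25×22 cube contributes its full rectangle; the cylinder at (12, 16): section is a regular 8-gon, circumradius r=9.5; the cone at (14, 16) is absent (z outside [6.5, 14]); Taking the union: the regions partially overlap (shared area 226.72 mm²), so overlapping operands fuse into one piece — 1 connected region. The result has 1 disconnected region.

1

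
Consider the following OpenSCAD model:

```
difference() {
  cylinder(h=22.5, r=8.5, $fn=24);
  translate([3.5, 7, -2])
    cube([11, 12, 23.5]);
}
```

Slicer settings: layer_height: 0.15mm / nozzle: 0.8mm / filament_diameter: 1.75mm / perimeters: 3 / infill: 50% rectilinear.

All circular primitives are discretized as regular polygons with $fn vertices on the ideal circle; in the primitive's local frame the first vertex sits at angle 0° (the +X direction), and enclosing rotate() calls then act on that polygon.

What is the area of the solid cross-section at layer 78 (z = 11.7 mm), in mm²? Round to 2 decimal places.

At z = 11.7 mm: the r=8.5 cylinder gives a regular 24-gon of circumradius 8.5 (constant along its height) (area = (24/2)·8.500²·sin(360°/24) = 224.40 mm²); the cube at (3.5, 7) (footprint 11×12) is included at this height (area 132.00 mm²); After the difference (first − rest): starting from the r=8.5 cylinder (224.40 mm²), the 11×12 cube at (3.5, 7) partially overlaps it — only the 0.47 mm² overlap (of its 132.00 mm²) is removed, clipping the outline — area = 223.92 mm². Overall, the cross-section is a single solid region. Net area = 223.92 mm².

223.92 mm²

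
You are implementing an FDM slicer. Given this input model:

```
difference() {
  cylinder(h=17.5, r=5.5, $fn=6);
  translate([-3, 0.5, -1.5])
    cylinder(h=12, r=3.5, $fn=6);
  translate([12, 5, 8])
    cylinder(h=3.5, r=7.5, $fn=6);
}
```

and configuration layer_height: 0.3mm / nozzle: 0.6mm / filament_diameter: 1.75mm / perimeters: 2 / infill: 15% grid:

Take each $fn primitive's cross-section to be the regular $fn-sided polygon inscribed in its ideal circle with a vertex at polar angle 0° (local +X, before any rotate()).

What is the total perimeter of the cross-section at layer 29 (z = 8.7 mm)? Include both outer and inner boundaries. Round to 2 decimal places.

38.00 mm

At z = 8.7 mm: the r=5.5 cylinder contributes a regular 6-gon of circumradius 5.5 (perimeter = 2·6·5.500·sin(180°/6) = 33.00 mm); the cylinder at (-3, 0.5): section is a regular 6-gon, circumradius r=3.5 (perimeter = 2·6·3.500·sin(180°/6) = 21.00 mm); the r=7.5 cylinder at (12, 5) contributes a regular 6-gon of circumradius 7.5 (perimeter = 2·6·7.500·sin(180°/6) = 45.00 mm); Subtracting the remaining from the first: starting from the r=5.5 cylinder, the r=3.5 cylinder at (-3, 0.5) partially overlaps it — only the 25.62 mm² overlap (of its 31.83 mm²) is removed, clipping the outline; the r=7.5 cylinder at (12, 5) misses the remaining region (no effect) — boundary = 38.00 mm. Overall, the cross-section is a single solid region. Total boundary length (outer) = 38.00 mm.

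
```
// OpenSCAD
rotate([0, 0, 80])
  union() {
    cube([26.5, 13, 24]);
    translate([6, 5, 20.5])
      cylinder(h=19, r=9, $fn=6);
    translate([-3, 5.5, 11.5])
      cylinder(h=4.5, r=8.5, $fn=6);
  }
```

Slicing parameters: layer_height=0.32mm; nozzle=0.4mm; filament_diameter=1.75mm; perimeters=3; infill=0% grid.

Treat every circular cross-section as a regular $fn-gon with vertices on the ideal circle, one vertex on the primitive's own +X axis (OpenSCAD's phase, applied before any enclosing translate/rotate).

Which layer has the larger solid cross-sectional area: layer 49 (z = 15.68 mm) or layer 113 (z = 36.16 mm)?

Layer 49 (z = 15.68): the cube (footprint 26.5×13) is included at this height (area 344.50 mm²); the cylinder at (6, 5) is not intersected at this z (z outside [20.5, 39.5]); the r=8.5 cylinder at (-3, 5.5) contributes a regular 6-gon of circumradius 8.5 (area = (6/2)·8.500²·sin(360°/6) = 187.71 mm²); Merging all regions: the regions partially overlap — summed areas 532.21 mm² minus the doubly-counted overlap 46.36 mm² gives 485.85 mm² — area = 485.85 mm²; (whole slice rotated 80° about Z — lengths, areas and connectivity unchanged). So its area = 485.85 mm². Layer 113 (z = 36.16): the cube is not intersected at this z (z outside [0, 24]); the r=9 cylinder at (6, 5) gives a regular 6-gon of circumradius 9 (constant along its height) (area = (6/2)·9.000²·sin(360°/6) = 210.44 mm²); the cylinder at (-3, 5.5) is not intersected at this z (z outside [11.5, 16]); Merging all regions: only the r=9 cylinder at (6, 5) is present, so the union is just that shape — area = 210.44 mm²; (whole slice rotated 80° about Z — lengths, areas and connectivity unchanged). So its area = 210.44 mm². Layer 49 is larger (485.85 vs 210.44 mm²).

layer 49 (z = 15.68 mm)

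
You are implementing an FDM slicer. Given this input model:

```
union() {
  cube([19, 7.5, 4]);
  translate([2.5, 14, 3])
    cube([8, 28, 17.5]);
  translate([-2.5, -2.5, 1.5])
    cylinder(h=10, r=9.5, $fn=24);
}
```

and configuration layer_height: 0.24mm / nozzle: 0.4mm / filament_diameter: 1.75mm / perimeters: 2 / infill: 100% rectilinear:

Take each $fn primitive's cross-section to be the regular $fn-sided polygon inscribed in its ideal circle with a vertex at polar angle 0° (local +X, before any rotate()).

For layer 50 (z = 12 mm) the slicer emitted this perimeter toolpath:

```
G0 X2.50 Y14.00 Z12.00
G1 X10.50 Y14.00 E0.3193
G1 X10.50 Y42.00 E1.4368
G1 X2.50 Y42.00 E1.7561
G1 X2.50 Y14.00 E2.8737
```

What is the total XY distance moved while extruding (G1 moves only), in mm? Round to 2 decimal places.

Sum the Euclidean lengths of each G1 segment: total = 72.00 mm.

72.00 mm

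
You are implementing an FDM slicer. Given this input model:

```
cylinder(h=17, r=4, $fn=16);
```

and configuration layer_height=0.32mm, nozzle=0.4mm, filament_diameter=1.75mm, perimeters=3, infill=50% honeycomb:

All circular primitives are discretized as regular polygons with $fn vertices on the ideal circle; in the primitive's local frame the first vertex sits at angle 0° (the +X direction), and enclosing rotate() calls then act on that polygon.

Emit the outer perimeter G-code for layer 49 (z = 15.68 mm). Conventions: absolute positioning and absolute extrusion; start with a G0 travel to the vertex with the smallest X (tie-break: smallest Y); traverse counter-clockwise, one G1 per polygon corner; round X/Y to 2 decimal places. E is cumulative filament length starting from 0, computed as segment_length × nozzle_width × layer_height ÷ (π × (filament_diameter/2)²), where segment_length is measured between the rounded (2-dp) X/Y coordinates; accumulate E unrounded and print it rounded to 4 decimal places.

At z = 15.68 mm: the r=4 cylinder gives a regular 16-gon of circumradius 4 (constant along its height). The outline is a single polygon with 16 vertices. Extrusion per mm of travel: 0.4 × 0.32 / (π × 0.875²) = 0.053216. Accumulating E over each segment gives final E = 1.3297.

G0 X-4.00 Y0.00 Z15.68
G1 X-3.70 Y-1.53 E0.0830
G1 X-2.83 Y-2.83 E0.1662
G1 X-1.53 Y-3.70 E0.2495
G1 X0.00 Y-4.00 E0.3324
G1 X1.53 Y-3.70 E0.4154
G1 X2.83 Y-2.83 E0.4986
G1 X3.70 Y-1.53 E0.5819
G1 X4.00 Y0.00 E0.6649
G1 X3.70 Y1.53 E0.7478
G1 X2.83 Y2.83 E0.8311
G1 X1.53 Y3.70 E0.9143
G1 X0.00 Y4.00 E0.9973
G1 X-1.53 Y3.70 E1.0803
G1 X-2.83 Y2.83 E1.1635
G1 X-3.70 Y1.53 E1.2467
G1 X-4.00 Y0.00 E1.3297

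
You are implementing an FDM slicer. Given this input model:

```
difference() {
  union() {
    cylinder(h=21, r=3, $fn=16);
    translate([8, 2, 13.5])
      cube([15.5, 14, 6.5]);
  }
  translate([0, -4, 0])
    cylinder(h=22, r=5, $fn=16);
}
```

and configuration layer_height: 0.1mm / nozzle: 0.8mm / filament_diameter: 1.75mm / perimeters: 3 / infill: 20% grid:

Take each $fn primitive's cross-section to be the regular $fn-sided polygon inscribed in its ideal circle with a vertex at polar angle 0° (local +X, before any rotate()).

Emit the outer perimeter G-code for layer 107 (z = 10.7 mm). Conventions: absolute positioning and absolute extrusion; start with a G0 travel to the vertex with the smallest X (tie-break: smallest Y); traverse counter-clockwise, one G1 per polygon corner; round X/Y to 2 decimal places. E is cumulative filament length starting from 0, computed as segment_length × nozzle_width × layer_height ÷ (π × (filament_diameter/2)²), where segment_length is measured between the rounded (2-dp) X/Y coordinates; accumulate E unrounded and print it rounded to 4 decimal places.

At z = 10.7 mm: the cylinder: section is a regular 16-gon, circumradius r=3; the cube at (8, 2) is absent (z outside [13.5, 20]); Merging all regions: only the r=3 cylinder is present, so the union is just that shape — 1 connected region; the cylinder at (0, -4): section is a regular 16-gon, circumradius r=5; Taking the first minus the rest: starting from that combined region, the r=5 cylinder at (0, -4) partially overlaps it — only the 17.43 mm² overlap (of its 76.54 mm²) is removed, clipping the outline — 1 connected region. The outline is a single polygon with 14 vertices. Extrusion per mm of travel: 0.8 × 0.1 / (π × 0.875²) = 0.033260. Accumulating E over each segment gives final E = 0.5325.

G0 X-3.00 Y0.00 Z10.70
G1 X-2.98 Y-0.09 E0.0031
G1 X-1.91 Y0.62 E0.0458
G1 X0.00 Y1.00 E0.1105
G1 X1.91 Y0.62 E0.1753
G1 X2.98 Y-0.09 E0.2180
G1 X3.00 Y0.00 E0.2211
G1 X2.77 Y1.15 E0.2601
G1 X2.12 Y2.12 E0.2989
G1 X1.15 Y2.77 E0.3378
G1 X0.00 Y3.00 E0.3768
G1 X-1.15 Y2.77 E0.4158
G1 X-2.12 Y2.12 E0.4546
G1 X-2.77 Y1.15 E0.4935
G1 X-3.00 Y0.00 E0.5325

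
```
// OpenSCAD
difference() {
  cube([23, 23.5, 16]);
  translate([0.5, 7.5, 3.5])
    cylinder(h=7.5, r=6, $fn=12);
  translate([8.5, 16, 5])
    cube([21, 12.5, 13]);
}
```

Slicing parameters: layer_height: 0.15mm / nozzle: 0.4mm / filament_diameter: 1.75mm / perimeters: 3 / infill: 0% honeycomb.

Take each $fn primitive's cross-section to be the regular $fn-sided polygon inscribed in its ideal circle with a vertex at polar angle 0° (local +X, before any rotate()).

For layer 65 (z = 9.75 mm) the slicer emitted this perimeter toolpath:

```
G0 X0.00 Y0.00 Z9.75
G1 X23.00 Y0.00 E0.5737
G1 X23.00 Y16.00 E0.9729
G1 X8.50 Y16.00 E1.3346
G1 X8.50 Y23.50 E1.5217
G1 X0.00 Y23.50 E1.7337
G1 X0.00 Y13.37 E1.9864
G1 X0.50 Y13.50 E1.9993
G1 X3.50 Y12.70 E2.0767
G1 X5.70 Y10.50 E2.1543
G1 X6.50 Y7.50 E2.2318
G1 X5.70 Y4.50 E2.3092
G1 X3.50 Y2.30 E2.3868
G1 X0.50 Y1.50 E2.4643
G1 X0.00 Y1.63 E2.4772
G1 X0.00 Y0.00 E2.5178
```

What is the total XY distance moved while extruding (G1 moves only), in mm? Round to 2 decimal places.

100.94 mm

Sum the Euclidean lengths of each G1 segment: total = 100.94 mm.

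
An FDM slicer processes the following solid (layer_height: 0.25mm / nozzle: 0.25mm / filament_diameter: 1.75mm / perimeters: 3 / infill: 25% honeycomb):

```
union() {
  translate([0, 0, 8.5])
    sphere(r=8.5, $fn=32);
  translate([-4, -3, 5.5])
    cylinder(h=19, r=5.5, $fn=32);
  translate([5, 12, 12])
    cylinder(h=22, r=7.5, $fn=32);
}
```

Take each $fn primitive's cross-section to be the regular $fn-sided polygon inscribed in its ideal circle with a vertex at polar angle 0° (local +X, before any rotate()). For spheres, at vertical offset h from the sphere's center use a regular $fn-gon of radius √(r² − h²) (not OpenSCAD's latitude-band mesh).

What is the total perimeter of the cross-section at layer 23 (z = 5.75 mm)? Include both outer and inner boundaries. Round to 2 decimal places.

53.97 mm

At z = 5.75 mm: the r=8.5 sphere contributes a regular 32-gon of circumradius √(8.5²−2.75²) = 8.043 (perimeter = 2·32·8.043·sin(180°/32) = 50.45 mm); the r=5.5 cylinder at (-4, -3) contributes a regular 32-gon of circumradius 5.5 (perimeter = 2·32·5.500·sin(180°/32) = 34.50 mm); the cylinder at (5, 12) is not intersected at this z (z outside [12, 34]); Combining (union): the regions partially overlap (shared area 72.81 mm²), so the edge portions inside another operand are dropped and the merged outline is re-measured after clipping — boundary = 53.97 mm. Overall, the cross-section is a single solid region. Total boundary length (outer) = 53.97 mm.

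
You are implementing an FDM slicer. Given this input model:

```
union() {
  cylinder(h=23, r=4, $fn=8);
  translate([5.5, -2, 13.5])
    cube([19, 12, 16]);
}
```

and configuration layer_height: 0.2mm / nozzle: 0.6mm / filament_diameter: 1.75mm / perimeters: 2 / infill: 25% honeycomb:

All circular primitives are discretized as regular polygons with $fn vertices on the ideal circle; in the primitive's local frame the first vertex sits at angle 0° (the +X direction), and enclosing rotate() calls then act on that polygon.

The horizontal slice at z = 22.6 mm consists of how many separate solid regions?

At z = 22.6 mm: the cylinder: section is a regular 8-gon, circumradius r=4; the cube at (5.5, -2) is present — its section is the full 19×12 rectangle; Merging all regions: the 2 present regions are separate (no shared area or edge), so areas and boundary lengths simply add and each stays a separate island — 2 connected regions. The result has 2 disconnected regions.

2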